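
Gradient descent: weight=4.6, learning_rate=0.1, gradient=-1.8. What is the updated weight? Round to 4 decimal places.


w_new = w_old - lr * gradient
= 4.6 - 0.1 * -1.8
= 4.6 - (-0.18)
= 4.7800

4.7800


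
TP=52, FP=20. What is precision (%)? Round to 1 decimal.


Precision = TP / (TP + FP) * 100
= 52 / (52 + 20)
= 52 / 72
= 0.7222
= 72.2%

72.2


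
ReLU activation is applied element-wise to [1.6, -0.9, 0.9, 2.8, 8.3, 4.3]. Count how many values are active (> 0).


ReLU(x) = max(0, x) for each element:
ReLU(1.6) = 1.6
ReLU(-0.9) = 0
ReLU(0.9) = 0.9
ReLU(2.8) = 2.8
ReLU(8.3) = 8.3
ReLU(4.3) = 4.3
Active neurons (>0): 5

5


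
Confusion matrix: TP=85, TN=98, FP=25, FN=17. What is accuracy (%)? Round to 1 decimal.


Accuracy = (TP + TN) / (TP + TN + FP + FN) * 100
= (85 + 98) / (85 + 98 + 25 + 17)
= 183 / 225
= 0.8133
= 81.3%

81.3


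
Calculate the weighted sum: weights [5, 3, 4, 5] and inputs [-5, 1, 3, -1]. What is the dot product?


Element-wise products:
5 * -5 = -25
3 * 1 = 3
4 * 3 = 12
5 * -1 = -5
Sum = -25 + 3 + 12 + -5
= -15

-15


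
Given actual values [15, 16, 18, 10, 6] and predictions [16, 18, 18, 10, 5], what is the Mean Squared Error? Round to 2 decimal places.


Differences: [-1, -2, 0, 0, 1]
Squared errors: [1, 4, 0, 0, 1]
Sum of squared errors = 6
MSE = 6 / 5 = 1.20

1.20


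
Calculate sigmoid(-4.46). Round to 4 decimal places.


sigmoid(z) = 1 / (1 + exp(-z))
exp(-(-4.46)) = exp(4.46) = 86.4875
1 + 86.4875 = 87.4875
1 / 87.4875 = 0.0114

0.0114


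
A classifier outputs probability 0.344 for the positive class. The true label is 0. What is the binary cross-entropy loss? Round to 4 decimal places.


For y=0: Loss = -log(1-p)
= -log(1 - 0.344)
= -log(0.656)
= -(-0.4216)
= 0.4216

0.4216


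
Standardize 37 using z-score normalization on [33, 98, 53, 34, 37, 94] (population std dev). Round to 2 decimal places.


Mean = (33 + 98 + 53 + 34 + 37 + 94) / 6 = 58.1667
Variance = sum((x_i - mean)^2) / n = 760.4722
Std = sqrt(760.4722) = 27.5767
Z = (x - mean) / std
= (37 - 58.1667) / 27.5767
= -21.1667 / 27.5767
= -0.77

-0.77


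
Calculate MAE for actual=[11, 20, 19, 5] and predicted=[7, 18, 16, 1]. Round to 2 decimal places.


Absolute errors: [4, 2, 3, 4]
Sum of absolute errors = 13
MAE = 13 / 4 = 3.25

3.25


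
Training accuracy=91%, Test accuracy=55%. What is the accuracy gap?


Gap = train_accuracy - test_accuracy
= 91 - 55
= 36%
This large gap strongly indicates overfitting.

36


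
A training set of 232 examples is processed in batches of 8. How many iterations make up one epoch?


Iterations per epoch = dataset_size / batch_size
= 232 / 8
= 29

29


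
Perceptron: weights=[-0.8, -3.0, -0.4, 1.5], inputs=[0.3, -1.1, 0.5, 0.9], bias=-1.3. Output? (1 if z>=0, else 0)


z = w . x + b
= -0.8*0.3 + -3.0*-1.1 + -0.4*0.5 + 1.5*0.9 + -1.3
= -0.24 + 3.3 + -0.2 + 1.35 + -1.3
= 4.21 + -1.3
= 2.91
Since z = 2.91 >= 0, output = 1

1


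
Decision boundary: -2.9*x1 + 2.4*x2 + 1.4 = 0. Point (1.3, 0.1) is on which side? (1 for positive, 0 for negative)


Compute -2.9 * 1.3 + 2.4 * 0.1 + 1.4
= -3.77 + 0.24 + 1.4
= -2.13
Since -2.13 < 0, the point is on the negative side.

0


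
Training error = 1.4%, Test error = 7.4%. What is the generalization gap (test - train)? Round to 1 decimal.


Generalization gap = test_error - train_error
= 7.4 - 1.4
= 6.0%
A moderate gap.

6.0


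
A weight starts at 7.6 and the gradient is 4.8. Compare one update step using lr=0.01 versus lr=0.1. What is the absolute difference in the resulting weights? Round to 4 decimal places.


With lr=0.01: w_new = 7.6 - 0.01 * 4.8 = 7.552
With lr=0.1: w_new = 7.6 - 0.1 * 4.8 = 7.12
Absolute difference = |7.552 - 7.12|
= 0.4320

0.4320


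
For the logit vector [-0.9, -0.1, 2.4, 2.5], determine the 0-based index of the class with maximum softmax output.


Softmax is a monotonic transformation, so it preserves the argmax.
We need to find the index of the maximum logit.
Index 0: -0.9
Index 1: -0.1
Index 2: 2.4
Index 3: 2.5
Maximum logit = 2.5 at index 3

3


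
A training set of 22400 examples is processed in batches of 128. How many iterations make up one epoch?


Iterations per epoch = dataset_size / batch_size
= 22400 / 128
= 175

175


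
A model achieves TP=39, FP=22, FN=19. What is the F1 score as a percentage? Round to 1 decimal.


Precision = TP / (TP + FP) = 39 / 61 = 0.6393
Recall = TP / (TP + FN) = 39 / 58 = 0.6724
F1 = 2 * P * R / (P + R)
= 2 * 0.6393 * 0.6724 / (0.6393 + 0.6724)
= 0.8598 / 1.3118
= 0.6555
As percentage: 65.5%

65.5


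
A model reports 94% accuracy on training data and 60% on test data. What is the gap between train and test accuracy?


Gap = train_accuracy - test_accuracy
= 94 - 60
= 34%
This large gap strongly indicates overfitting.

34


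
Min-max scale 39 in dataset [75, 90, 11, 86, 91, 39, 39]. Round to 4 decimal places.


Min = 11, Max = 91
Range = 91 - 11 = 80
Scaled = (x - min) / (max - min)
= (39 - 11) / 80
= 28 / 80
= 0.3500

0.3500


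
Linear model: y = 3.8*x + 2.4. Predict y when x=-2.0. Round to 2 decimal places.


y = 3.8 * -2.0 + (2.4)
= -7.6 + (2.4)
= -5.20

-5.20


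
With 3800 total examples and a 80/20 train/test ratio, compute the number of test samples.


Train samples = 3800 * 80% = 3040
Test samples = 3800 - 3040
= 760

760


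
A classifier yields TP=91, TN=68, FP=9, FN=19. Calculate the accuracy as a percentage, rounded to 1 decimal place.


Accuracy = (TP + TN) / (TP + TN + FP + FN) * 100
= (91 + 68) / (91 + 68 + 9 + 19)
= 159 / 187
= 0.8503
= 85.0%

85.0


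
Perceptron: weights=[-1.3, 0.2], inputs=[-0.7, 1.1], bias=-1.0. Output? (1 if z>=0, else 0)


z = w . x + b
= -1.3*-0.7 + 0.2*1.1 + -1.0
= 0.91 + 0.22 + -1.0
= 1.13 + -1.0
= 0.13
Since z = 0.13 >= 0, output = 1

1


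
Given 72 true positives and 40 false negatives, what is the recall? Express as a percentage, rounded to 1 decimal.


Recall = TP / (TP + FN) * 100
= 72 / (72 + 40)
= 72 / 112
= 0.6429
= 64.3%

64.3


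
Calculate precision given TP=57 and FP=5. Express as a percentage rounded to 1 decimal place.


Precision = TP / (TP + FP) * 100
= 57 / (57 + 5)
= 57 / 62
= 0.9194
= 91.9%

91.9


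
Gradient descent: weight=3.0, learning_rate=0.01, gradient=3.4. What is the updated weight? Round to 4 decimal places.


w_new = w_old - lr * gradient
= 3.0 - 0.01 * 3.4
= 3.0 - (0.034)
= 2.9660

2.9660


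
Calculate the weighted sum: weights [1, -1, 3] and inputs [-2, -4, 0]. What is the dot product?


Element-wise products:
1 * -2 = -2
-1 * -4 = 4
3 * 0 = 0
Sum = -2 + 4 + 0
= 2

2


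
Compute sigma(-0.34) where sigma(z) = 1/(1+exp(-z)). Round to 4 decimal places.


sigmoid(z) = 1 / (1 + exp(-z))
exp(-(-0.34)) = exp(0.34) = 1.4049
1 + 1.4049 = 2.4049
1 / 2.4049 = 0.4158

0.4158


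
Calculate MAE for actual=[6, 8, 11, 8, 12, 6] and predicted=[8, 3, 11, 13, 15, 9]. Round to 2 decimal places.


Absolute errors: [2, 5, 0, 5, 3, 3]
Sum of absolute errors = 18
MAE = 18 / 6 = 3.00

3.00


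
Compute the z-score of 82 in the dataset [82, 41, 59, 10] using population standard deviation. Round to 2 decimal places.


Mean = (82 + 41 + 59 + 10) / 4 = 48.0
Variance = sum((x_i - mean)^2) / n = 692.5
Std = sqrt(692.5) = 26.3154
Z = (x - mean) / std
= (82 - 48.0) / 26.3154
= 34.0 / 26.3154
= 1.29

1.29


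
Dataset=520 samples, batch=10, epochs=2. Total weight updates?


Iterations per epoch = 520 / 10 = 52
Total updates = iterations_per_epoch * epochs
= 52 * 2
= 104

104


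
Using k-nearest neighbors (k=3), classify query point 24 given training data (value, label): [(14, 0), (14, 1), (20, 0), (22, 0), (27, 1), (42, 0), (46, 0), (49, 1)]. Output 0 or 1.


Distances from query 24:
Point 22 (class 0): distance = 2
Point 27 (class 1): distance = 3
Point 20 (class 0): distance = 4
K=3 nearest neighbors: classes = [0, 1, 0]
Votes for class 1: 1 / 3
Majority vote => class 0

0


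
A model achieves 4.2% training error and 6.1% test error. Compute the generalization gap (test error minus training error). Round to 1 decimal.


Generalization gap = test_error - train_error
= 6.1 - 4.2
= 1.9%
A small gap suggests good generalization.

1.9


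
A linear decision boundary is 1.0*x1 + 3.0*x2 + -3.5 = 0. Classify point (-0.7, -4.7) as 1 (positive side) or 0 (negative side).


Compute 1.0 * -0.7 + 3.0 * -4.7 + -3.5
= -0.7 + -14.1 + -3.5
= -18.3
Since -18.3 < 0, the point is on the negative side.

0


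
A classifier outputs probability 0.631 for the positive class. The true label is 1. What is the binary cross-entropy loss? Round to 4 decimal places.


For y=1: Loss = -log(p)
= -log(0.631)
= -(-0.4604)
= 0.4604

0.4604


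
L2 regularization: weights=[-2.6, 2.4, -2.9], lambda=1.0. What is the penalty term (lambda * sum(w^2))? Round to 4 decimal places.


Squaring each weight:
(-2.6)^2 = 6.76
2.4^2 = 5.76
(-2.9)^2 = 8.41
Sum of squares = 20.93
Penalty = 1.0 * 20.93 = 20.9300

20.9300


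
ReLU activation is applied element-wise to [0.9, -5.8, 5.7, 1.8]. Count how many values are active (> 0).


ReLU(x) = max(0, x) for each element:
ReLU(0.9) = 0.9
ReLU(-5.8) = 0
ReLU(5.7) = 5.7
ReLU(1.8) = 1.8
Active neurons (>0): 3

3


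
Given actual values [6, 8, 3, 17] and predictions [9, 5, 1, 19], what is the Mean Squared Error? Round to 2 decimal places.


Differences: [-3, 3, 2, -2]
Squared errors: [9, 9, 4, 4]
Sum of squared errors = 26
MSE = 26 / 4 = 6.50

6.50


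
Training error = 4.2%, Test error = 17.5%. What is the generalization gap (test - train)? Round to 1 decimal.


Generalization gap = test_error - train_error
= 17.5 - 4.2
= 13.3%
A large gap suggests overfitting.

13.3


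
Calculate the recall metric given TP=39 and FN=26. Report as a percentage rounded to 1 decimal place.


Recall = TP / (TP + FN) * 100
= 39 / (39 + 26)
= 39 / 65
= 0.6
= 60.0%

60.0


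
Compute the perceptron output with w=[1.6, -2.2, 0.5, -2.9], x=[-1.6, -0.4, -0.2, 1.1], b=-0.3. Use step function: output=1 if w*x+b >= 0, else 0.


z = w . x + b
= 1.6*-1.6 + -2.2*-0.4 + 0.5*-0.2 + -2.9*1.1 + -0.3
= -2.56 + 0.88 + -0.1 + -3.19 + -0.3
= -4.97 + -0.3
= -5.27
Since z = -5.27 < 0, output = 0

0


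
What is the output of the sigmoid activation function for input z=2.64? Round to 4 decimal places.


sigmoid(z) = 1 / (1 + exp(-z))
exp(-(2.64)) = exp(-2.64) = 0.0714
1 + 0.0714 = 1.0714
1 / 1.0714 = 0.9334

0.9334


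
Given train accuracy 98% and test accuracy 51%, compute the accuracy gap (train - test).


Gap = train_accuracy - test_accuracy
= 98 - 51
= 47%
This large gap strongly indicates overfitting.

47


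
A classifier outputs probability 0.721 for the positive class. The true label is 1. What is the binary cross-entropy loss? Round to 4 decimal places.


For y=1: Loss = -log(p)
= -log(0.721)
= -(-0.3271)
= 0.3271

0.3271


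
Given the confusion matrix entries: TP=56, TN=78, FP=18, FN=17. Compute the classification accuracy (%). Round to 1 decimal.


Accuracy = (TP + TN) / (TP + TN + FP + FN) * 100
= (56 + 78) / (56 + 78 + 18 + 17)
= 134 / 169
= 0.7929
= 79.3%

79.3


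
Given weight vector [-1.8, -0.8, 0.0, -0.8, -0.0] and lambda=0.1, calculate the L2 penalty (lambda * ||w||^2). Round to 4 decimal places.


Squaring each weight:
(-1.8)^2 = 3.24
(-0.8)^2 = 0.64
0.0^2 = 0.0
(-0.8)^2 = 0.64
(-0.0)^2 = 0.0
Sum of squares = 4.52
Penalty = 0.1 * 4.52 = 0.4520

0.4520


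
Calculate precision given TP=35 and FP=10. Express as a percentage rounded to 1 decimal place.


Precision = TP / (TP + FP) * 100
= 35 / (35 + 10)
= 35 / 45
= 0.7778
= 77.8%

77.8


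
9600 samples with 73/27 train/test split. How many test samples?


Train samples = 9600 * 73% = 7008
Test samples = 9600 - 7008
= 2592

2592


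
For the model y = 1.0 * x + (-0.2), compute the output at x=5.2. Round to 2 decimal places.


y = 1.0 * 5.2 + (-0.2)
= 5.2 + (-0.2)
= 5.00

5.00


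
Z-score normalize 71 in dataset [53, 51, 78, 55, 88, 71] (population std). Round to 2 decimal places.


Mean = (53 + 51 + 78 + 55 + 88 + 71) / 6 = 66.0
Variance = sum((x_i - mean)^2) / n = 194.6667
Std = sqrt(194.6667) = 13.9523
Z = (x - mean) / std
= (71 - 66.0) / 13.9523
= 5.0 / 13.9523
= 0.36

0.36


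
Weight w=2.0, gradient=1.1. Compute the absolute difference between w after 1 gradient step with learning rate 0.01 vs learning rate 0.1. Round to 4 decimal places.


With lr=0.01: w_new = 2.0 - 0.01 * 1.1 = 1.989
With lr=0.1: w_new = 2.0 - 0.1 * 1.1 = 1.89
Absolute difference = |1.989 - 1.89|
= 0.0990

0.0990


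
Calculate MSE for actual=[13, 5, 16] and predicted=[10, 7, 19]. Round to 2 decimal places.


Differences: [3, -2, -3]
Squared errors: [9, 4, 9]
Sum of squared errors = 22
MSE = 22 / 3 = 7.33

7.33


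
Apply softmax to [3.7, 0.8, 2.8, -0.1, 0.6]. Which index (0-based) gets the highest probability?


Softmax is a monotonic transformation, so it preserves the argmax.
We need to find the index of the maximum logit.
Index 0: 3.7
Index 1: 0.8
Index 2: 2.8
Index 3: -0.1
Index 4: 0.6
Maximum logit = 3.7 at index 0

0


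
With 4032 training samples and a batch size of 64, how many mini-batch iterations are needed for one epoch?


Iterations per epoch = dataset_size / batch_size
= 4032 / 64
= 63

63


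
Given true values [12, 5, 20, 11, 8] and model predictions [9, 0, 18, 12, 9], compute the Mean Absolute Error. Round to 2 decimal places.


Absolute errors: [3, 5, 2, 1, 1]
Sum of absolute errors = 12
MAE = 12 / 5 = 2.40

2.40


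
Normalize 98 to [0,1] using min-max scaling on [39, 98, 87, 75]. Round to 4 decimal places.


Min = 39, Max = 98
Range = 98 - 39 = 59
Scaled = (x - min) / (max - min)
= (98 - 39) / 59
= 59 / 59
= 1.0000

1.0000


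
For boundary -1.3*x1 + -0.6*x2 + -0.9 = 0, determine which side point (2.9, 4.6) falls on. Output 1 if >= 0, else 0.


Compute -1.3 * 2.9 + -0.6 * 4.6 + -0.9
= -3.77 + -2.76 + -0.9
= -7.43
Since -7.43 < 0, the point is on the negative side.

0


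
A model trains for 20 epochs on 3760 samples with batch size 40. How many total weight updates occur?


Iterations per epoch = 3760 / 40 = 94
Total updates = iterations_per_epoch * epochs
= 94 * 20
= 1880

1880


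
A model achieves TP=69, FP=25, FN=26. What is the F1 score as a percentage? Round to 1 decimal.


Precision = TP / (TP + FP) = 69 / 94 = 0.734
Recall = TP / (TP + FN) = 69 / 95 = 0.7263
F1 = 2 * P * R / (P + R)
= 2 * 0.734 * 0.7263 / (0.734 + 0.7263)
= 1.0663 / 1.4604
= 0.7302
As percentage: 73.0%

73.0


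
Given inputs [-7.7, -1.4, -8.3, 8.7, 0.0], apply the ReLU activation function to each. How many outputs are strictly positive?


ReLU(x) = max(0, x) for each element:
ReLU(-7.7) = 0
ReLU(-1.4) = 0
ReLU(-8.3) = 0
ReLU(8.7) = 8.7
ReLU(0.0) = 0
Active neurons (>0): 1

1


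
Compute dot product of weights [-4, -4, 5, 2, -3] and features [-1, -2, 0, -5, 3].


Element-wise products:
-4 * -1 = 4
-4 * -2 = 8
5 * 0 = 0
2 * -5 = -10
-3 * 3 = -9
Sum = 4 + 8 + 0 + -10 + -9
= -7

-7


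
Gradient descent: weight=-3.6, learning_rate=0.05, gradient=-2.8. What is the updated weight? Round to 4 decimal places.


w_new = w_old - lr * gradient
= -3.6 - 0.05 * -2.8
= -3.6 - (-0.14)
= -3.4600

-3.4600


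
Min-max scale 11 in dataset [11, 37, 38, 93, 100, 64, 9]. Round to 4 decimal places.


Min = 9, Max = 100
Range = 100 - 9 = 91
Scaled = (x - min) / (max - min)
= (11 - 9) / 91
= 2 / 91
= 0.0220

0.0220


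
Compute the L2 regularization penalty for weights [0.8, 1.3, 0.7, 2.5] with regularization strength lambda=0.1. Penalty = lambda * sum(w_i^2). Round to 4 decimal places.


Squaring each weight:
0.8^2 = 0.64
1.3^2 = 1.69
0.7^2 = 0.49
2.5^2 = 6.25
Sum of squares = 9.07
Penalty = 0.1 * 9.07 = 0.9070

0.9070


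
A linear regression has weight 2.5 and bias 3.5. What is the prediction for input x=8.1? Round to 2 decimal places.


y = 2.5 * 8.1 + (3.5)
= 20.25 + (3.5)
= 23.75

23.75


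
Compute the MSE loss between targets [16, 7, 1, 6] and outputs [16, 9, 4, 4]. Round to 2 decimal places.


Differences: [0, -2, -3, 2]
Squared errors: [0, 4, 9, 4]
Sum of squared errors = 17
MSE = 17 / 4 = 4.25

4.25


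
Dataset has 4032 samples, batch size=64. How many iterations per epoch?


Iterations per epoch = dataset_size / batch_size
= 4032 / 64
= 63

63


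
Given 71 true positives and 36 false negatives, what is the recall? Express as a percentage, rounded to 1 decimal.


Recall = TP / (TP + FN) * 100
= 71 / (71 + 36)
= 71 / 107
= 0.6636
= 66.4%

66.4


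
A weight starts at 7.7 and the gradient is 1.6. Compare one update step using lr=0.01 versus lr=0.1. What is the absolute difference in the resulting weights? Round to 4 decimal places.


With lr=0.01: w_new = 7.7 - 0.01 * 1.6 = 7.684
With lr=0.1: w_new = 7.7 - 0.1 * 1.6 = 7.54
Absolute difference = |7.684 - 7.54|
= 0.1440

0.1440


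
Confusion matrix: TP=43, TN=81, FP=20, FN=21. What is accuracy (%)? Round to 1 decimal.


Accuracy = (TP + TN) / (TP + TN + FP + FN) * 100
= (43 + 81) / (43 + 81 + 20 + 21)
= 124 / 165
= 0.7515
= 75.2%

75.2


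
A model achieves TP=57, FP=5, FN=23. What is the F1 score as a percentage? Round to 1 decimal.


Precision = TP / (TP + FP) = 57 / 62 = 0.9194
Recall = TP / (TP + FN) = 57 / 80 = 0.7125
F1 = 2 * P * R / (P + R)
= 2 * 0.9194 * 0.7125 / (0.9194 + 0.7125)
= 1.3101 / 1.6319
= 0.8028
As percentage: 80.3%

80.3


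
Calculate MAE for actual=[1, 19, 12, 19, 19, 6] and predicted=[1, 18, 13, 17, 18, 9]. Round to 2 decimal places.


Absolute errors: [0, 1, 1, 2, 1, 3]
Sum of absolute errors = 8
MAE = 8 / 6 = 1.33

1.33


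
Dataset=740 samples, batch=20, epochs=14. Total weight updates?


Iterations per epoch = 740 / 20 = 37
Total updates = iterations_per_epoch * epochs
= 37 * 14
= 518

518


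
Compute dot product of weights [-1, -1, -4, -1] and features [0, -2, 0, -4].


Element-wise products:
-1 * 0 = 0
-1 * -2 = 2
-4 * 0 = 0
-1 * -4 = 4
Sum = 0 + 2 + 0 + 4
= 6

6


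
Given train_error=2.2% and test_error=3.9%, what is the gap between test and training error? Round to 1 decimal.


Generalization gap = test_error - train_error
= 3.9 - 2.2
= 1.7%
A small gap suggests good generalization.

1.7


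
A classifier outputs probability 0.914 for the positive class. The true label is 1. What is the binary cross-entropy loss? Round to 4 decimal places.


For y=1: Loss = -log(p)
= -log(0.914)
= -(-0.0899)
= 0.0899

0.0899


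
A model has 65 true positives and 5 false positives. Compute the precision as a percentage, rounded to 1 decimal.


Precision = TP / (TP + FP) * 100
= 65 / (65 + 5)
= 65 / 70
= 0.9286
= 92.9%

92.9


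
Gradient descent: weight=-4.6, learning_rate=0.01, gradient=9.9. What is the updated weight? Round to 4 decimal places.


w_new = w_old - lr * gradient
= -4.6 - 0.01 * 9.9
= -4.6 - (0.099)
= -4.6990

-4.6990


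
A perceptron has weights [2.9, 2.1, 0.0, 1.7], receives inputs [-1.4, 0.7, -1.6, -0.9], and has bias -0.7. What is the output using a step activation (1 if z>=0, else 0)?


z = w . x + b
= 2.9*-1.4 + 2.1*0.7 + 0.0*-1.6 + 1.7*-0.9 + -0.7
= -4.06 + 1.47 + -0.0 + -1.53 + -0.7
= -4.12 + -0.7
= -4.82
Since z = -4.82 < 0, output = 0

0


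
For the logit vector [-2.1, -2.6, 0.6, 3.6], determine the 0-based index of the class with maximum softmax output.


Softmax is a monotonic transformation, so it preserves the argmax.
We need to find the index of the maximum logit.
Index 0: -2.1
Index 1: -2.6
Index 2: 0.6
Index 3: 3.6
Maximum logit = 3.6 at index 3

3


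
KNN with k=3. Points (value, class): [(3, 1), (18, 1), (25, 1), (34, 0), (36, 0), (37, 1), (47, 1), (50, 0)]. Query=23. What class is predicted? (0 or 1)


Distances from query 23:
Point 25 (class 1): distance = 2
Point 18 (class 1): distance = 5
Point 34 (class 0): distance = 11
K=3 nearest neighbors: classes = [1, 1, 0]
Votes for class 1: 2 / 3
Majority vote => class 1

1


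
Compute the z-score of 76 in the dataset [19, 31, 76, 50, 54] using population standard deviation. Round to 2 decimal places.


Mean = (19 + 31 + 76 + 50 + 54) / 5 = 46.0
Variance = sum((x_i - mean)^2) / n = 386.8
Std = sqrt(386.8) = 19.6672
Z = (x - mean) / std
= (76 - 46.0) / 19.6672
= 30.0 / 19.6672
= 1.53

1.53


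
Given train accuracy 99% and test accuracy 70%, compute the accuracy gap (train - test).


Gap = train_accuracy - test_accuracy
= 99 - 70
= 29%
This large gap strongly indicates overfitting.

29


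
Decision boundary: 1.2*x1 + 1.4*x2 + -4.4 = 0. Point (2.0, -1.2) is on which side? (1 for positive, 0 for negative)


Compute 1.2 * 2.0 + 1.4 * -1.2 + -4.4
= 2.4 + -1.68 + -4.4
= -3.68
Since -3.68 < 0, the point is on the negative side.

0


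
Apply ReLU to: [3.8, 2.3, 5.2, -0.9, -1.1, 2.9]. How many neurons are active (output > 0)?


ReLU(x) = max(0, x) for each element:
ReLU(3.8) = 3.8
ReLU(2.3) = 2.3
ReLU(5.2) = 5.2
ReLU(-0.9) = 0
ReLU(-1.1) = 0
ReLU(2.9) = 2.9
Active neurons (>0): 4

4


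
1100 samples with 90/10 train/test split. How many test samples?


Train samples = 1100 * 90% = 990
Test samples = 1100 - 990
= 110

110


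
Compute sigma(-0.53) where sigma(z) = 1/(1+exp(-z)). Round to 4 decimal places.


sigmoid(z) = 1 / (1 + exp(-z))
exp(-(-0.53)) = exp(0.53) = 1.6989
1 + 1.6989 = 2.6989
1 / 2.6989 = 0.3705

0.3705


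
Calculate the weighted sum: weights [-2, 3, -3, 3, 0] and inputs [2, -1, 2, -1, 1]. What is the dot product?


Element-wise products:
-2 * 2 = -4
3 * -1 = -3
-3 * 2 = -6
3 * -1 = -3
0 * 1 = 0
Sum = -4 + -3 + -6 + -3 + 0
= -16

-16


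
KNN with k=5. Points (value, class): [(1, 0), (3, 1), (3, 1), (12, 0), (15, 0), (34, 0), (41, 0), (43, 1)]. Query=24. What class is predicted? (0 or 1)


Distances from query 24:
Point 15 (class 0): distance = 9
Point 34 (class 0): distance = 10
Point 12 (class 0): distance = 12
Point 41 (class 0): distance = 17
Point 43 (class 1): distance = 19
K=5 nearest neighbors: classes = [0, 0, 0, 0, 1]
Votes for class 1: 1 / 5
Majority vote => class 0

0


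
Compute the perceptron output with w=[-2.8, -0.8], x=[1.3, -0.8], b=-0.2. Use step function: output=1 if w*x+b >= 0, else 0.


z = w . x + b
= -2.8*1.3 + -0.8*-0.8 + -0.2
= -3.64 + 0.64 + -0.2
= -3.0 + -0.2
= -3.2
Since z = -3.2 < 0, output = 0

0


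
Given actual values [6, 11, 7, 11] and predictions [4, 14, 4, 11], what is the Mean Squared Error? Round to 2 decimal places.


Differences: [2, -3, 3, 0]
Squared errors: [4, 9, 9, 0]
Sum of squared errors = 22
MSE = 22 / 4 = 5.50

5.50


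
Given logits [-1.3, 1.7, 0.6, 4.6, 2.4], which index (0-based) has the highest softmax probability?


Softmax is a monotonic transformation, so it preserves the argmax.
We need to find the index of the maximum logit.
Index 0: -1.3
Index 1: 1.7
Index 2: 0.6
Index 3: 4.6
Index 4: 2.4
Maximum logit = 4.6 at index 3

3


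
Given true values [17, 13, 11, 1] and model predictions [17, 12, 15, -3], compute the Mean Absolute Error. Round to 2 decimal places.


Absolute errors: [0, 1, 4, 4]
Sum of absolute errors = 9
MAE = 9 / 4 = 2.25

2.25


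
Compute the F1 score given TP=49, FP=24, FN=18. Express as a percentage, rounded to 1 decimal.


Precision = TP / (TP + FP) = 49 / 73 = 0.6712
Recall = TP / (TP + FN) = 49 / 67 = 0.7313
F1 = 2 * P * R / (P + R)
= 2 * 0.6712 * 0.7313 / (0.6712 + 0.7313)
= 0.9818 / 1.4026
= 0.7
As percentage: 70.0%

70.0


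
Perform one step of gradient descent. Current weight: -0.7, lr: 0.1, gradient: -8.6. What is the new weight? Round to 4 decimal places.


w_new = w_old - lr * gradient
= -0.7 - 0.1 * -8.6
= -0.7 - (-0.86)
= 0.1600

0.1600


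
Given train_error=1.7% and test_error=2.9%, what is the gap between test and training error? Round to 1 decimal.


Generalization gap = test_error - train_error
= 2.9 - 1.7
= 1.2%
A small gap suggests good generalization.

1.2


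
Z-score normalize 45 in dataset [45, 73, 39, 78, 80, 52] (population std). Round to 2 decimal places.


Mean = (45 + 73 + 39 + 78 + 80 + 52) / 6 = 61.1667
Variance = sum((x_i - mean)^2) / n = 269.1389
Std = sqrt(269.1389) = 16.4055
Z = (x - mean) / std
= (45 - 61.1667) / 16.4055
= -16.1667 / 16.4055
= -0.99

-0.99


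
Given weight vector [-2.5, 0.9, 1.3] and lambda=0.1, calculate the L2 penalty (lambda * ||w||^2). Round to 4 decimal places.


Squaring each weight:
(-2.5)^2 = 6.25
0.9^2 = 0.81
1.3^2 = 1.69
Sum of squares = 8.75
Penalty = 0.1 * 8.75 = 0.8750

0.8750


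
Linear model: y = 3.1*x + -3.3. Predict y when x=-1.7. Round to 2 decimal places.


y = 3.1 * -1.7 + (-3.3)
= -5.27 + (-3.3)
= -8.57

-8.57


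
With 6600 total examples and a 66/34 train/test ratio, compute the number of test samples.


Train samples = 6600 * 66% = 4356
Test samples = 6600 - 4356
= 2244

2244


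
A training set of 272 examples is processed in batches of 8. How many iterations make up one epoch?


Iterations per epoch = dataset_size / batch_size
= 272 / 8
= 34

34


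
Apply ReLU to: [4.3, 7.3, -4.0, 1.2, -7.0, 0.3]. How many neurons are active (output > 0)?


ReLU(x) = max(0, x) for each element:
ReLU(4.3) = 4.3
ReLU(7.3) = 7.3
ReLU(-4.0) = 0
ReLU(1.2) = 1.2
ReLU(-7.0) = 0
ReLU(0.3) = 0.3
Active neurons (>0): 4

4


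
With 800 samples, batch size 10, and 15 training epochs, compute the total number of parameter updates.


Iterations per epoch = 800 / 10 = 80
Total updates = iterations_per_epoch * epochs
= 80 * 15
= 1200

1200


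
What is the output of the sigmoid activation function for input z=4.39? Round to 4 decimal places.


sigmoid(z) = 1 / (1 + exp(-z))
exp(-(4.39)) = exp(-4.39) = 0.0124
1 + 0.0124 = 1.0124
1 / 1.0124 = 0.9878

0.9878


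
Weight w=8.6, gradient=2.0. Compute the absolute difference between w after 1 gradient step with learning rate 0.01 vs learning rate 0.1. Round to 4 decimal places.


With lr=0.01: w_new = 8.6 - 0.01 * 2.0 = 8.58
With lr=0.1: w_new = 8.6 - 0.1 * 2.0 = 8.4
Absolute difference = |8.58 - 8.4|
= 0.1800

0.1800


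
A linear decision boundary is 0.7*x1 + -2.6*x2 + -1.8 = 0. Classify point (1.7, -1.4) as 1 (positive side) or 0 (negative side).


Compute 0.7 * 1.7 + -2.6 * -1.4 + -1.8
= 1.19 + 3.64 + -1.8
= 3.03
Since 3.03 >= 0, the point is on the positive side.

1


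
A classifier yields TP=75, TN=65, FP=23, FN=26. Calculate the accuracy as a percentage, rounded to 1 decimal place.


Accuracy = (TP + TN) / (TP + TN + FP + FN) * 100
= (75 + 65) / (75 + 65 + 23 + 26)
= 140 / 189
= 0.7407
= 74.1%

74.1


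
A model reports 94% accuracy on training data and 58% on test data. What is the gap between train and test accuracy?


Gap = train_accuracy - test_accuracy
= 94 - 58
= 36%
This large gap strongly indicates overfitting.

36


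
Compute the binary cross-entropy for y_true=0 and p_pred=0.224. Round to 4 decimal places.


For y=0: Loss = -log(1-p)
= -log(1 - 0.224)
= -log(0.776)
= -(-0.2536)
= 0.2536

0.2536


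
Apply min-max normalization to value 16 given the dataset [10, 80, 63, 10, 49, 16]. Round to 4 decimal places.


Min = 10, Max = 80
Range = 80 - 10 = 70
Scaled = (x - min) / (max - min)
= (16 - 10) / 70
= 6 / 70
= 0.0857

0.0857


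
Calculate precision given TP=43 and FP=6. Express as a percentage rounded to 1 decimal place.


Precision = TP / (TP + FP) * 100
= 43 / (43 + 6)
= 43 / 49
= 0.8776
= 87.8%

87.8


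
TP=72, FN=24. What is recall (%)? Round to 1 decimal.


Recall = TP / (TP + FN) * 100
= 72 / (72 + 24)
= 72 / 96
= 0.75
= 75.0%

75.0


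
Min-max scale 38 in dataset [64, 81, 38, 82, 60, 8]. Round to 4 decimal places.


Min = 8, Max = 82
Range = 82 - 8 = 74
Scaled = (x - min) / (max - min)
= (38 - 8) / 74
= 30 / 74
= 0.4054

0.4054


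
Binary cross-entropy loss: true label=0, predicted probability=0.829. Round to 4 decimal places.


For y=0: Loss = -log(1-p)
= -log(1 - 0.829)
= -log(0.171)
= -(-1.7661)
= 1.7661

1.7661


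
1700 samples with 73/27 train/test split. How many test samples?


Train samples = 1700 * 73% = 1241
Test samples = 1700 - 1241
= 459

459


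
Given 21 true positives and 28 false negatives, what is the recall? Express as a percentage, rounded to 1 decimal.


Recall = TP / (TP + FN) * 100
= 21 / (21 + 28)
= 21 / 49
= 0.4286
= 42.9%

42.9


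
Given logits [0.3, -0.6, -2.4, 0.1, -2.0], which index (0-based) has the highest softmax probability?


Softmax is a monotonic transformation, so it preserves the argmax.
We need to find the index of the maximum logit.
Index 0: 0.3
Index 1: -0.6
Index 2: -2.4
Index 3: 0.1
Index 4: -2.0
Maximum logit = 0.3 at index 0

0


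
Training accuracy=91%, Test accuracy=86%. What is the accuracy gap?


Gap = train_accuracy - test_accuracy
= 91 - 86
= 5%
This moderate gap may indicate mild overfitting.

5


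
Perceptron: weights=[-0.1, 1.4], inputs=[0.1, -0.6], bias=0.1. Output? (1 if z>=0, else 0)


z = w . x + b
= -0.1*0.1 + 1.4*-0.6 + 0.1
= -0.01 + -0.84 + 0.1
= -0.85 + 0.1
= -0.75
Since z = -0.75 < 0, output = 0

0


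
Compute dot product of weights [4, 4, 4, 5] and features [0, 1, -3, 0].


Element-wise products:
4 * 0 = 0
4 * 1 = 4
4 * -3 = -12
5 * 0 = 0
Sum = 0 + 4 + -12 + 0
= -8

-8


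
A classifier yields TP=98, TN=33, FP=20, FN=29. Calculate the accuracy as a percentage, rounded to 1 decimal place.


Accuracy = (TP + TN) / (TP + TN + FP + FN) * 100
= (98 + 33) / (98 + 33 + 20 + 29)
= 131 / 180
= 0.7278
= 72.8%

72.8


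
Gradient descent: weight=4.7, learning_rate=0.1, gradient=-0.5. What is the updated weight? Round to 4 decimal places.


w_new = w_old - lr * gradient
= 4.7 - 0.1 * -0.5
= 4.7 - (-0.05)
= 4.7500

4.7500


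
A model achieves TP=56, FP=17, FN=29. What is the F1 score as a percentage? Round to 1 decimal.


Precision = TP / (TP + FP) = 56 / 73 = 0.7671
Recall = TP / (TP + FN) = 56 / 85 = 0.6588
F1 = 2 * P * R / (P + R)
= 2 * 0.7671 * 0.6588 / (0.7671 + 0.6588)
= 1.0108 / 1.4259
= 0.7089
As percentage: 70.9%

70.9


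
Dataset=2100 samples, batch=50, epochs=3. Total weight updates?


Iterations per epoch = 2100 / 50 = 42
Total updates = iterations_per_epoch * epochs
= 42 * 3
= 126

126


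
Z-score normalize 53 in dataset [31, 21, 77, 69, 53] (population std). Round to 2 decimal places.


Mean = (31 + 21 + 77 + 69 + 53) / 5 = 50.2
Variance = sum((x_i - mean)^2) / n = 460.16
Std = sqrt(460.16) = 21.4513
Z = (x - mean) / std
= (53 - 50.2) / 21.4513
= 2.8 / 21.4513
= 0.13

0.13


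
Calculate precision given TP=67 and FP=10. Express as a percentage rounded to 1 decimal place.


Precision = TP / (TP + FP) * 100
= 67 / (67 + 10)
= 67 / 77
= 0.8701
= 87.0%

87.0


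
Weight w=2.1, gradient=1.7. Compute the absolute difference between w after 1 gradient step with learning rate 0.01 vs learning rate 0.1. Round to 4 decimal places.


With lr=0.01: w_new = 2.1 - 0.01 * 1.7 = 2.083
With lr=0.1: w_new = 2.1 - 0.1 * 1.7 = 1.93
Absolute difference = |2.083 - 1.93|
= 0.1530

0.1530


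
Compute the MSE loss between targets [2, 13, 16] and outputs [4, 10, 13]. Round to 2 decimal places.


Differences: [-2, 3, 3]
Squared errors: [4, 9, 9]
Sum of squared errors = 22
MSE = 22 / 3 = 7.33

7.33


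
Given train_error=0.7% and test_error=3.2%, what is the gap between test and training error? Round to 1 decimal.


Generalization gap = test_error - train_error
= 3.2 - 0.7
= 2.5%
A moderate gap.

2.5


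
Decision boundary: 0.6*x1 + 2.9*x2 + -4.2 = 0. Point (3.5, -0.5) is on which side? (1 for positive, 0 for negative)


Compute 0.6 * 3.5 + 2.9 * -0.5 + -4.2
= 2.1 + -1.45 + -4.2
= -3.55
Since -3.55 < 0, the point is on the negative side.

0


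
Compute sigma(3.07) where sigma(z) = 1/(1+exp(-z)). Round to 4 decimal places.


sigmoid(z) = 1 / (1 + exp(-z))
exp(-(3.07)) = exp(-3.07) = 0.0464
1 + 0.0464 = 1.0464
1 / 1.0464 = 0.9556

0.9556


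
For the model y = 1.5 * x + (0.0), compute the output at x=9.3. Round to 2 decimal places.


y = 1.5 * 9.3 + (0.0)
= 13.95 + (0.0)
= 13.95

13.95


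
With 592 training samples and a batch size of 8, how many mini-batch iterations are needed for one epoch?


Iterations per epoch = dataset_size / batch_size
= 592 / 8
= 74

74


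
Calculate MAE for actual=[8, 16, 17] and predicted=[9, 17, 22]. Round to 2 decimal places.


Absolute errors: [1, 1, 5]
Sum of absolute errors = 7
MAE = 7 / 3 = 2.33

2.33


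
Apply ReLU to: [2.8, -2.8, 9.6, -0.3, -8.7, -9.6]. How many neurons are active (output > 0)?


ReLU(x) = max(0, x) for each element:
ReLU(2.8) = 2.8
ReLU(-2.8) = 0
ReLU(9.6) = 9.6
ReLU(-0.3) = 0
ReLU(-8.7) = 0
ReLU(-9.6) = 0
Active neurons (>0): 2

2


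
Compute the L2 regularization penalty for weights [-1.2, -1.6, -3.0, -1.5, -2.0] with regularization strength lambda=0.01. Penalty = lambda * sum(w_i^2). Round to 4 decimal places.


Squaring each weight:
(-1.2)^2 = 1.44
(-1.6)^2 = 2.56
(-3.0)^2 = 9.0
(-1.5)^2 = 2.25
(-2.0)^2 = 4.0
Sum of squares = 19.25
Penalty = 0.01 * 19.25 = 0.1925

0.1925


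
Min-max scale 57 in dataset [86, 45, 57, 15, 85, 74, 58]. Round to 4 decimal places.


Min = 15, Max = 86
Range = 86 - 15 = 71
Scaled = (x - min) / (max - min)
= (57 - 15) / 71
= 42 / 71
= 0.5915

0.5915


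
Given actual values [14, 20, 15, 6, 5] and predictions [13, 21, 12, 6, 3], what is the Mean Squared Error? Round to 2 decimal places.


Differences: [1, -1, 3, 0, 2]
Squared errors: [1, 1, 9, 0, 4]
Sum of squared errors = 15
MSE = 15 / 5 = 3.00

3.00


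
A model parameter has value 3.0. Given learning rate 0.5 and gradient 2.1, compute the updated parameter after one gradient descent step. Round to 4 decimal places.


w_new = w_old - lr * gradient
= 3.0 - 0.5 * 2.1
= 3.0 - (1.05)
= 1.9500

1.9500


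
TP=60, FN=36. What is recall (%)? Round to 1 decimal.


Recall = TP / (TP + FN) * 100
= 60 / (60 + 36)
= 60 / 96
= 0.625
= 62.5%

62.5


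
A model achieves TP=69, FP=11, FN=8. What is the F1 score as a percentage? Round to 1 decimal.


Precision = TP / (TP + FP) = 69 / 80 = 0.8625
Recall = TP / (TP + FN) = 69 / 77 = 0.8961
F1 = 2 * P * R / (P + R)
= 2 * 0.8625 * 0.8961 / (0.8625 + 0.8961)
= 1.5458 / 1.7586
= 0.879
As percentage: 87.9%

87.9


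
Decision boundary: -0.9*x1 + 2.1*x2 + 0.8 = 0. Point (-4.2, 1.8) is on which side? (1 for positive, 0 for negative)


Compute -0.9 * -4.2 + 2.1 * 1.8 + 0.8
= 3.78 + 3.78 + 0.8
= 8.36
Since 8.36 >= 0, the point is on the positive side.

1


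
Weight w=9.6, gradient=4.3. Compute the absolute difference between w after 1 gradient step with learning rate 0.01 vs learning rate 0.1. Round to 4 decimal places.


With lr=0.01: w_new = 9.6 - 0.01 * 4.3 = 9.557
With lr=0.1: w_new = 9.6 - 0.1 * 4.3 = 9.17
Absolute difference = |9.557 - 9.17|
= 0.3870

0.3870


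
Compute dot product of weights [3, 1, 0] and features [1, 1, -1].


Element-wise products:
3 * 1 = 3
1 * 1 = 1
0 * -1 = 0
Sum = 3 + 1 + 0
= 4

4


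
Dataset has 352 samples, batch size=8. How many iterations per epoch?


Iterations per epoch = dataset_size / batch_size
= 352 / 8
= 44

44


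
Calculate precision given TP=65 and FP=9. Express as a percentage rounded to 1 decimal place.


Precision = TP / (TP + FP) * 100
= 65 / (65 + 9)
= 65 / 74
= 0.8784
= 87.8%

87.8


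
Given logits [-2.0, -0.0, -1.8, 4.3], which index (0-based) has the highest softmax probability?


Softmax is a monotonic transformation, so it preserves the argmax.
We need to find the index of the maximum logit.
Index 0: -2.0
Index 1: -0.0
Index 2: -1.8
Index 3: 4.3
Maximum logit = 4.3 at index 3

3


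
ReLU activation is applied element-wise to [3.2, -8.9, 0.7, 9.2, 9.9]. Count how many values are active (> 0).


ReLU(x) = max(0, x) for each element:
ReLU(3.2) = 3.2
ReLU(-8.9) = 0
ReLU(0.7) = 0.7
ReLU(9.2) = 9.2
ReLU(9.9) = 9.9
Active neurons (>0): 4

4


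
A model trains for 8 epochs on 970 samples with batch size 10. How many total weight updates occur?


Iterations per epoch = 970 / 10 = 97
Total updates = iterations_per_epoch * epochs
= 97 * 8
= 776

776


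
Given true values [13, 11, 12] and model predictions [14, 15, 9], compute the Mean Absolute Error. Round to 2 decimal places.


Absolute errors: [1, 4, 3]
Sum of absolute errors = 8
MAE = 8 / 3 = 2.67

2.67


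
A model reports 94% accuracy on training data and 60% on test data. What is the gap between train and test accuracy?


Gap = train_accuracy - test_accuracy
= 94 - 60
= 34%
This large gap strongly indicates overfitting.

34


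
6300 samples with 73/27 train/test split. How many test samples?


Train samples = 6300 * 73% = 4599
Test samples = 6300 - 4599
= 1701

1701


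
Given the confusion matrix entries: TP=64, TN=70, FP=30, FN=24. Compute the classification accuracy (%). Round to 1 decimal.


Accuracy = (TP + TN) / (TP + TN + FP + FN) * 100
= (64 + 70) / (64 + 70 + 30 + 24)
= 134 / 188
= 0.7128
= 71.3%

71.3


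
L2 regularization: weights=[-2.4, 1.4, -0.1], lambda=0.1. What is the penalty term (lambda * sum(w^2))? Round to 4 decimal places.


Squaring each weight:
(-2.4)^2 = 5.76
1.4^2 = 1.96
(-0.1)^2 = 0.01
Sum of squares = 7.73
Penalty = 0.1 * 7.73 = 0.7730

0.7730


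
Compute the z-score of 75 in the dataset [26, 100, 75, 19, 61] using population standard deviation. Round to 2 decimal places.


Mean = (26 + 100 + 75 + 19 + 61) / 5 = 56.2
Variance = sum((x_i - mean)^2) / n = 918.16
Std = sqrt(918.16) = 30.3012
Z = (x - mean) / std
= (75 - 56.2) / 30.3012
= 18.8 / 30.3012
= 0.62

0.62


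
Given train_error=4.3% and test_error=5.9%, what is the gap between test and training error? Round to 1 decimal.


Generalization gap = test_error - train_error
= 5.9 - 4.3
= 1.6%
A small gap suggests good generalization.

1.6


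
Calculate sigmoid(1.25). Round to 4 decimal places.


sigmoid(z) = 1 / (1 + exp(-z))
exp(-(1.25)) = exp(-1.25) = 0.2865
1 + 0.2865 = 1.2865
1 / 1.2865 = 0.7773

0.7773


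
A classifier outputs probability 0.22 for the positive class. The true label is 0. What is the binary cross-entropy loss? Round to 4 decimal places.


For y=0: Loss = -log(1-p)
= -log(1 - 0.22)
= -log(0.78)
= -(-0.2485)
= 0.2485

0.2485


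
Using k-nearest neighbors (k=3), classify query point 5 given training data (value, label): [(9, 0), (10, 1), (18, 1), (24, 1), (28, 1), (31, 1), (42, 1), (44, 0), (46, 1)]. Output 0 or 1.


Distances from query 5:
Point 9 (class 0): distance = 4
Point 10 (class 1): distance = 5
Point 18 (class 1): distance = 13
K=3 nearest neighbors: classes = [0, 1, 1]
Votes for class 1: 2 / 3
Majority vote => class 1

1


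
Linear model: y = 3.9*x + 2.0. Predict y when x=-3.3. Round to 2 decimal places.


y = 3.9 * -3.3 + (2.0)
= -12.87 + (2.0)
= -10.87

-10.87


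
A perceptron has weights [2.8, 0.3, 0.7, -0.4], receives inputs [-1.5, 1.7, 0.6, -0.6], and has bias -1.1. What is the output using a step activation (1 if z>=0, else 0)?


z = w . x + b
= 2.8*-1.5 + 0.3*1.7 + 0.7*0.6 + -0.4*-0.6 + -1.1
= -4.2 + 0.51 + 0.42 + 0.24 + -1.1
= -3.03 + -1.1
= -4.13
Since z = -4.13 < 0, output = 0

0


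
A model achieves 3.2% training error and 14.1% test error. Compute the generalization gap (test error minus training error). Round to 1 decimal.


Generalization gap = test_error - train_error
= 14.1 - 3.2
= 10.9%
A large gap suggests overfitting.

10.9


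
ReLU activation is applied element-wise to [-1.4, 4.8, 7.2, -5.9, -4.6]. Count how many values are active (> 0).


ReLU(x) = max(0, x) for each element:
ReLU(-1.4) = 0
ReLU(4.8) = 4.8
ReLU(7.2) = 7.2
ReLU(-5.9) = 0
ReLU(-4.6) = 0
Active neurons (>0): 2

2


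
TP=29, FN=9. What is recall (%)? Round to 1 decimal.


Recall = TP / (TP + FN) * 100
= 29 / (29 + 9)
= 29 / 38
= 0.7632
= 76.3%

76.3
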